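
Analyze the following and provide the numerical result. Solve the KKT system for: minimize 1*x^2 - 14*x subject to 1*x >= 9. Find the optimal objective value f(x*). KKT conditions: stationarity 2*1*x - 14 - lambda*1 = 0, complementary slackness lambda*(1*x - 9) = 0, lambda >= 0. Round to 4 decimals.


Step 1: Try lambda = 0 (constraint inactive).
x_unc = 14/(2*1) = 7.0
Check: 1*7.0 = 7.0 < 9 -- violated!
Step 2: Constraint must be active: 1*x = 9
x* = 9/1 = 9.0
lambda = (2*1*9.0 - 14)/1 = 4.0
Step 3: Compute optimal value.
f(x*) = 1*9.0^2 - 14*9.0 = -45.0


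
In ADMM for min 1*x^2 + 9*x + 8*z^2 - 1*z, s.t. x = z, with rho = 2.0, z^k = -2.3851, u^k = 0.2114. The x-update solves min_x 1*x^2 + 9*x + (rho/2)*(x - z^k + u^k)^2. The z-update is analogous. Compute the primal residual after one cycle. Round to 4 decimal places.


ADMM iteration with rho = 2.0, z^k = -2.3851, u^k = 0.2114
Step 1: x-update.
Minimize 1*x^2 + 9*x + (2.0/2)*(x + 2.3851 + 0.2114)^2
FOC: (2*1 + 2.0)*x = -9 + 2.0*(-2.3851 - 0.2114)
x^{k+1} = -3.5483
Step 2: z-update.
Minimize 8*z^2 - 1*z + (2.0/2)*(-3.5483 - z + 0.2114)^2
FOC: (2*8 + 2.0)*z = 1 + 2.0*(-3.5483 + 0.2114)
z^{k+1} = -0.3152
Step 3: u-update.
u^{k+1} = 0.2114 - 3.5483 + 0.3152 = -3.0216
Step 4: Primal residual = |-3.5483 + 0.3152| = 3.233


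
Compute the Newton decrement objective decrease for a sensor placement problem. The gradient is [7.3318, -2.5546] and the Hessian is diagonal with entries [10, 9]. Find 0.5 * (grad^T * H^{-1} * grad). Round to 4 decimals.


Step 1: H is diagonal, so H^(-1) * g = [0.7332, -0.2838].
Step 2: g^T H^(-1) g = sum_i g_i^2 / H_ii
  = (7.3318)^2/10 + (-2.5546)^2/9
  = 5.3755 + 0.7251 = 6.1006
Step 3: Objective decrease = 0.5 * g^T H^(-1) g = 3.0503


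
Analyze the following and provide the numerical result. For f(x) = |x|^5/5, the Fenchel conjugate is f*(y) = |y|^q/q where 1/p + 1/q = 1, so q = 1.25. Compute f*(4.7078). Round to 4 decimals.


The conjugate exponent q satisfies 1/p + 1/q = 1.
p = 5, so q = 5/(5 - 1) = 1.25
|y|^q = 4.7078^1.25 = 6.9346
f*(4.7078) = 6.9346 / 1.25 = 5.5477


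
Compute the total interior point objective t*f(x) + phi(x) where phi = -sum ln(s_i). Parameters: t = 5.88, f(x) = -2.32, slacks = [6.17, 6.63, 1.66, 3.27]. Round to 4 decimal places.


Step 1: Compute log-barrier.
ln values: [1.8197, 1.8916, 0.5068, 1.1848]
phi = -(1.8197 + 1.8916 + 0.5068 + 1.1848) = -5.4029
Step 2: Compute augmented objective.
t*f(x) = 5.88*-2.32 = -13.6416
Total = -13.6416 - 5.4029 = -19.0445


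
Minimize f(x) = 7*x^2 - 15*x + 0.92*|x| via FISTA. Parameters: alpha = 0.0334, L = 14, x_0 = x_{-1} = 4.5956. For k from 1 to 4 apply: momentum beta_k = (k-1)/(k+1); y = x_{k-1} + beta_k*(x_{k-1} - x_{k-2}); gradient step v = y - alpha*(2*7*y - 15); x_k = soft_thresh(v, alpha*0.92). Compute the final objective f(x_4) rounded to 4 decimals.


FISTA on f(x) = 7*x^2 - 15*x + 0.92*|x|
L = 14, alpha = 0.0334
Iteration 1: beta = 0.0, y = 4.5956 + 0.0*(4.5956 - 4.5956) = 4.5956
  grad(y) = 49.3384, v = y - alpha*grad = 2.9477
  prox(v) = soft_thresh(2.9477, 0.0307) = 2.917
Iteration 2: beta = 0.3333, y = 2.917 + 0.3333*(2.917 - 4.5956) = 2.3574
  grad(y) = 18.004, v = y - alpha*grad = 1.7561
  prox(v) = soft_thresh(1.7561, 0.0307) = 1.7254
Iteration 3: beta = 0.5, y = 1.7254 + 0.5*(1.7254 - 2.917) = 1.1296
  grad(y) = 0.8139, v = y - alpha*grad = 1.1024
  prox(v) = soft_thresh(1.1024, 0.0307) = 1.0717
Iteration 4: beta = 0.6, y = 1.0717 + 0.6*(1.0717 - 1.7254) = 0.6794
  grad(y) = -5.4881, v = y - alpha*grad = 0.8627
  prox(v) = soft_thresh(0.8627, 0.0307) = 0.832
f(x_4) = 7*0.832^2 - 15*0.832 + 0.92*|0.832| = -6.869


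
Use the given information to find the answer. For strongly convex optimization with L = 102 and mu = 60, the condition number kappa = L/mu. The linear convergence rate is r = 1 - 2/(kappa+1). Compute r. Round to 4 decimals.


Step 1: Compute the condition number.
kappa = L/mu = 102/60 = 1.7
Step 2: Compute the convergence rate.
r = 1 - 2/(kappa + 1) = 1 - 2*mu/(L + mu) = (L - mu)/(L + mu) = 42/162 = 0.2593


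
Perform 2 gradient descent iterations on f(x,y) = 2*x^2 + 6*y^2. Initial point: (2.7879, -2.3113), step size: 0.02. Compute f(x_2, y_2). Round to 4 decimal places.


Gradient descent on f(x,y) = 2*x^2 + 6*y^2.
Starting point: (2.7879, -2.3113), alpha = 0.02
Step 1: grad_x = 2*2*2.7879 = 11.1516, grad_y = 2*6*-2.3113 = -27.7356
  x_1 = 2.7879 - 0.02*11.1516 = 2.5649
  y_1 = -2.3113 - 0.02*-27.7356 = -1.7566
Step 2: grad_x = 2*2*2.5649 = 10.2595, grad_y = 2*6*-1.7566 = -21.0791
  x_2 = 2.5649 - 0.02*10.2595 = 2.3597
  y_2 = -1.7566 - 0.02*-21.0791 = -1.335
f(2.3597, -1.335) = 2*2.3597^2 + 6*(-1.335)^2 = 21.8296


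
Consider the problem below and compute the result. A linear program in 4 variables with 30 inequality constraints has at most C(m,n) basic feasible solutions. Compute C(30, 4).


Each vertex corresponds to some choice of n active constraints out of m, so the number of vertices is at most C(m, n) = m! / (n!(m-n)!).
m = 30, n = 4
Numerator: 30 * 29 * 28 * 27
Denominator: 4! = 24
C(30, 4) = 27405


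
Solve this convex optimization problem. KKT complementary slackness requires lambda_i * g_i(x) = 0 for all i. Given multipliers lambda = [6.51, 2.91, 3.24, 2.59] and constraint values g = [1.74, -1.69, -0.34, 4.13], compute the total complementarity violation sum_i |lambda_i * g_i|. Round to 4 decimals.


KKT complementary slackness check:
lambda_1 * g_1 = 6.51 * 1.74 = 11.3274
lambda_2 * g_2 = 2.91 * -1.69 = -4.9179
lambda_3 * g_3 = 3.24 * -0.34 = -1.1016
lambda_4 * g_4 = 2.59 * 4.13 = 10.6967
Total violation = 11.3274 + 4.9179 + 1.1016 + 10.6967 = 28.0436


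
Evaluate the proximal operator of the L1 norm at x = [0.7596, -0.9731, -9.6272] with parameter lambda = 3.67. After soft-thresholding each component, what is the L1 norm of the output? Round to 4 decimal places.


Soft-thresholding with lambda = 3.67:
prox(0.7596) = sign(0.7596)*max(|0.7596| - 3.67, 0) = 0.0
prox(-0.9731) = sign(-0.9731)*max(|-0.9731| - 3.67, 0) = 0.0
prox(-9.6272) = sign(-9.6272)*max(|-9.6272| - 3.67, 0) = -5.9572
prox(x) = [0.0, 0.0, -5.9572]
||prox(x)||_1 = 0.0 + 0.0 + 5.9572 = 5.9572


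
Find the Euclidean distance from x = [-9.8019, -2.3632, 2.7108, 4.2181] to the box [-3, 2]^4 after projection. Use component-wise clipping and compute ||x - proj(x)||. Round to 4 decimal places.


Project each component onto [-3, 2].
clip(-9.8019) = -3.0, clip(-2.3632) = -2.3632, clip(2.7108) = 2.0, clip(4.2181) = 2.0
Projection = [-3.0, -2.3632, 2.0, 2.0]
Squared diffs: [46.2658, 0.0, 0.5052, 4.92]
Distance = sqrt(51.691) = 7.1896


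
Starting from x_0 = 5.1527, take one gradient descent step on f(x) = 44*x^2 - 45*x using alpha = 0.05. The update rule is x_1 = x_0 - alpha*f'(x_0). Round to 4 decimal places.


We compute the gradient at x_0 and apply the update.
f'(x) = 88*x - 45
f'(5.1527) = 88*5.1527 - 45 = 408.4376
x_1 = 5.1527 - 0.05*408.4376 = -15.2692


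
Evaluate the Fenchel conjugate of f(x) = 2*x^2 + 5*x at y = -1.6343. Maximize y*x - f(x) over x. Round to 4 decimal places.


f*(y) = sup_x {y*x - a*x^2 - b*x} = sup_x {(y-b)*x - a*x^2}
FOC: (y - b) - 2a*x = 0 => x* = (y - b)/(2a)
x* = (-1.6343 - 5)/(2*2) = -1.6586
f*(-1.6343) = (y-b)^2/(4a) = (-1.6343 - 5)^2/(4*2)
= 44.0139/8 = 5.5017


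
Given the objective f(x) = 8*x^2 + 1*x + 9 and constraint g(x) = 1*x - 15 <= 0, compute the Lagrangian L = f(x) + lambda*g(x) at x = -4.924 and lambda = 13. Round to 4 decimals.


Step 1: Evaluate f(x).
f(-4.924) = 8*(-4.924)^2 + 1*(-4.924) + 9 = 198.0422
Step 2: Evaluate g(x).
g(-4.924) = 1*-4.924 - 15 = -19.924
Step 3: Compute Lagrangian.
L = 198.0422 + 13*-19.924 = -60.9698


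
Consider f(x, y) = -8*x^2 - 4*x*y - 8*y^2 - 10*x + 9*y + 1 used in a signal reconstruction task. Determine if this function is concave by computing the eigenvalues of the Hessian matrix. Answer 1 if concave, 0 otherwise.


The Hessian of f(x,y) = -8*x^2 - 4*x*y - 8*y^2 - 10*x + 9*y + 1 is:
H = [[-16, -4], [-4, -16]]
Trace = -16 - 16 = -32
Determinant = -16*-16 - (-4)^2 = 240
Discriminant = (-32)^2 - 4*240 = 64.0
Eigenvalues: lambda_1 = -20.0, lambda_2 = -12.0
The function is concave.

1


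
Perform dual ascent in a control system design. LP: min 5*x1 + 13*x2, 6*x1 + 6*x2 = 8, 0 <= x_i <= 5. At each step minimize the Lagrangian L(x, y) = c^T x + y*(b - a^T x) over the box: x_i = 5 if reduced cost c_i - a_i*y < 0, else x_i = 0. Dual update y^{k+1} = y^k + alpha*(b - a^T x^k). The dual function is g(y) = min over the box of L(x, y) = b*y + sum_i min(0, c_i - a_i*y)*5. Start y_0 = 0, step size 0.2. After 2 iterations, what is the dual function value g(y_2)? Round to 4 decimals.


Dual ascent for LP: min 5*x1 + 13*x2, 6*x1 + 6*x2 = 8, 0 <= x_i <= 5
Step 1: y^k = 0.0, reduced costs: (5.0, 13.0)
  x^k = (0.0, 0.0), subgradient = b - a^T x = 8.0
  y^{k+1} = 0.0 + 0.2*8.0 = 1.6
Step 2: y^k = 1.6, reduced costs: (-4.6, 3.4)
  x^k = (5.0, 0.0), subgradient = b - a^T x = -22.0
  y^{k+1} = 1.6 + 0.2*-22.0 = -2.8
Dual objective at y_2 = -2.8: reduced costs (21.8, 29.8), box minimizer x = (0.0, 0.0)
g(y_2) = b*y + (c1 - a1*y)*x1 + (c2 - a2*y)*x2 = 8*(-2.8) + 21.8*0.0 + 29.8*0.0 = -22.4 + 0.0 + 0.0 = -22.4


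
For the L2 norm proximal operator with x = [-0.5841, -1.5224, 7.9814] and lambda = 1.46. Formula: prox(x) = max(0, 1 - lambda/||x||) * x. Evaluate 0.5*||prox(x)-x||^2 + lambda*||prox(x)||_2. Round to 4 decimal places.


Step 1: Compute ||x||.
||x|| = 8.1463
Step 2: Compute scaling factor.
scale = max(0, 1 - 1.46/8.1463) = 0.8208
Step 3: prox(x) = [-0.4794, -1.2496, 6.5509]
||prox(x)|| = 6.6863
Step 4: Proximal objective.
0.5*||prox-x||^2 = 1.0658
lambda*||prox|| = 9.762
Total = 10.8277


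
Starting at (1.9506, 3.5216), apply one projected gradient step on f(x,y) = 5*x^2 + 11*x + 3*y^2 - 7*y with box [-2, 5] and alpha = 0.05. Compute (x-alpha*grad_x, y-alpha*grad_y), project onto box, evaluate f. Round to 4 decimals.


Step 1: Compute gradient at (1.9506, 3.5216).
grad_x = 2*5*1.9506 + 11 = 30.506
grad_y = 2*3*3.5216 - 7 = 14.1296
Step 2: Gradient step.
x_raw = 1.9506 - 0.05*30.506 = 0.4253
y_raw = 3.5216 - 0.05*14.1296 = 2.8151
Step 3: Project onto [-2, 5].
x_proj = clip(0.4253) = 0.4253
y_proj = clip(2.8151) = 2.8151
Step 4: Evaluate f.
f(0.4253, 2.8151) = 9.6516


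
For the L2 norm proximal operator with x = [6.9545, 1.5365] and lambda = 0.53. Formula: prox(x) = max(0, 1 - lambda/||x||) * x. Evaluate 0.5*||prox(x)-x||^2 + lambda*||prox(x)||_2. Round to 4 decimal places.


Step 1: Compute ||x||.
||x|| = 7.1222
Step 2: Compute scaling factor.
scale = max(0, 1 - 0.53/7.1222) = 0.9256
Step 3: prox(x) = [6.437, 1.4222]
||prox(x)|| = 6.5922
Step 4: Proximal objective.
0.5*||prox-x||^2 = 0.1405
lambda*||prox|| = 3.4939
Total = 3.6343


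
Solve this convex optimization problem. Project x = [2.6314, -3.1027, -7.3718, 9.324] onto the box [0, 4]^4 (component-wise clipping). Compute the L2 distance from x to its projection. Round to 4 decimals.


Project each component onto [0, 4].
clip(2.6314) = 2.6314, clip(-3.1027) = 0.0, clip(-7.3718) = 0.0, clip(9.324) = 4.0
Projection = [2.6314, 0.0, 0.0, 4.0]
Squared diffs: [0.0, 9.6267, 54.3434, 28.345]
Distance = sqrt(92.3151) = 9.6081


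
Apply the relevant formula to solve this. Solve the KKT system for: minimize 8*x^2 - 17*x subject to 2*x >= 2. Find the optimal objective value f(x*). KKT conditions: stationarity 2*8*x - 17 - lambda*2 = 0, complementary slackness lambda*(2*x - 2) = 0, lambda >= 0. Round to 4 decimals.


Step 1: Try lambda = 0 (constraint inactive).
Stationarity: 2*8*x - 17 = 0
x* = 17/(2*8) = 1.0625
Check constraint: 2*1.0625 = 2.125 >= 2 -- satisfied.
Step 2: Compute optimal value.
f(x*) = 8*1.0625^2 - 17*1.0625 = -9.0313


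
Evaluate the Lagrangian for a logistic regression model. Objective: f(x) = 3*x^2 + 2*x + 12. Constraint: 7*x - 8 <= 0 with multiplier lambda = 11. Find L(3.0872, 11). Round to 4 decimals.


Step 1: Evaluate f(x).
f(3.0872) = 3*3.0872^2 + 2*3.0872 + 12 = 46.7668
Step 2: Evaluate g(x).
g(3.0872) = 7*3.0872 - 8 = 13.6104
Step 3: Compute Lagrangian.
L = 46.7668 + 11*13.6104 = 196.4812


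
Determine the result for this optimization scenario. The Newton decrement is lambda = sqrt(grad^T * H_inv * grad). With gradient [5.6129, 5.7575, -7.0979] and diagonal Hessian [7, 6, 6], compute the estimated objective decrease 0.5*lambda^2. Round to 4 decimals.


Step 1: H is diagonal, so H^(-1) * g = [0.8018, 0.9596, -1.183].
Step 2: g^T H^(-1) g = sum_i g_i^2 / H_ii
  = (5.6129)^2/7 + (5.7575)^2/6 + (-7.0979)^2/6
  = 4.5007 + 5.5248 + 8.3967 = 18.4222
Step 3: Objective decrease = 0.5 * g^T H^(-1) g = 9.2111


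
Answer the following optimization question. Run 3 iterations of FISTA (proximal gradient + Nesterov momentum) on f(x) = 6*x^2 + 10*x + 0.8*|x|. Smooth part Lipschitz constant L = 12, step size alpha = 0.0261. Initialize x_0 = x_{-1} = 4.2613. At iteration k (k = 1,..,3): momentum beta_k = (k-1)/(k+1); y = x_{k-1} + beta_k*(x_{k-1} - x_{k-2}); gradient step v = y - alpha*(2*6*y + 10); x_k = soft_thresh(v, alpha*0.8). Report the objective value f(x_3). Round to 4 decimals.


FISTA on f(x) = 6*x^2 + 10*x + 0.8*|x|
L = 12, alpha = 0.0261
Iteration 1: beta = 0.0, y = 4.2613 + 0.0*(4.2613 - 4.2613) = 4.2613
  grad(y) = 61.1356, v = y - alpha*grad = 2.6657
  prox(v) = soft_thresh(2.6657, 0.0209) = 2.6448
Iteration 2: beta = 0.3333, y = 2.6448 + 0.3333*(2.6448 - 4.2613) = 2.1059
  grad(y) = 35.2713, v = y - alpha*grad = 1.1854
  prox(v) = soft_thresh(1.1854, 0.0209) = 1.1645
Iteration 3: beta = 0.5, y = 1.1645 + 0.5*(1.1645 - 2.6448) = 0.4243
  grad(y) = 15.092, v = y - alpha*grad = 0.0304
  prox(v) = soft_thresh(0.0304, 0.0209) = 0.0095
f(x_3) = 6*0.0095^2 + 10*0.0095 + 0.8*|0.0095| = 0.1037


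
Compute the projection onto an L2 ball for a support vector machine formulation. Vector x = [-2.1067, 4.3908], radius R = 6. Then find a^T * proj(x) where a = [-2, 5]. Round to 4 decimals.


Step 1: Compute ||x|| (intermediates to 6 decimals).
||x|| = sqrt((-2.1067)^2 + 4.3908^2) = 4.870042
Step 2: Project.
Since ||x|| <= R, proj = x (no scaling needed).
proj(x) = [-2.1067, 4.3908]
Step 3: Dot product.
a^T * proj(x) = -2*(-2.1067) + 5*4.3908 = 26.1674


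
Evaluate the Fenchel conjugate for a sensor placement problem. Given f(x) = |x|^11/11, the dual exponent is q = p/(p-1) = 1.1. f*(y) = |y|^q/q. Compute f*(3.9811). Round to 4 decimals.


The conjugate exponent q satisfies 1/p + 1/q = 1.
p = 11, so q = 11/(11 - 1) = 1.1
|y|^q = 3.9811^1.1 = 4.5709
f*(3.9811) = 4.5709 / 1.1 = 4.1554


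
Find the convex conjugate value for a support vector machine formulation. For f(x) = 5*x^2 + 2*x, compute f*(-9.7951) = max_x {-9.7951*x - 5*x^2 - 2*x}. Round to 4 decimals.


f*(y) = sup_x {y*x - a*x^2 - b*x} = sup_x {(y-b)*x - a*x^2}
FOC: (y - b) - 2a*x = 0 => x* = (y - b)/(2a)
x* = (-9.7951 - 2)/(2*5) = -1.1795
f*(-9.7951) = (y-b)^2/(4a) = (-9.7951 - 2)^2/(4*5)
= 139.1244/20 = 6.9562


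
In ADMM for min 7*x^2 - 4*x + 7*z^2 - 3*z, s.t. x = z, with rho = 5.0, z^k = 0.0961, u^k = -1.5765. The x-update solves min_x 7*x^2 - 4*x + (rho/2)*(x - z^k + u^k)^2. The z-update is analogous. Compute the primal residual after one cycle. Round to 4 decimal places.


ADMM iteration with rho = 5.0, z^k = 0.0961, u^k = -1.5765
Step 1: x-update.
Minimize 7*x^2 - 4*x + (5.0/2)*(x - 0.0961 - 1.5765)^2
FOC: (2*7 + 5.0)*x = 4 + 5.0*(0.0961 + 1.5765)
x^{k+1} = 0.6507
Step 2: z-update.
Minimize 7*z^2 - 3*z + (5.0/2)*(0.6507 - z - 1.5765)^2
FOC: (2*7 + 5.0)*z = 3 + 5.0*(0.6507 - 1.5765)
z^{k+1} = -0.0857
Step 3: u-update.
u^{k+1} = -1.5765 + 0.6507 + 0.0857 = -0.8401
Step 4: Primal residual = |0.6507 + 0.0857| = 0.7364


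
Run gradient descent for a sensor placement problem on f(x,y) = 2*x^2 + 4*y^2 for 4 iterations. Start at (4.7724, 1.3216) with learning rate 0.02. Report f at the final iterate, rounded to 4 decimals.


Gradient descent on f(x,y) = 2*x^2 + 4*y^2.
Starting point: (4.7724, 1.3216), alpha = 0.02
Step 1: grad_x = 2*2*4.7724 = 19.0896, grad_y = 2*4*1.3216 = 10.5728
  x_1 = 4.7724 - 0.02*19.0896 = 4.3906
  y_1 = 1.3216 - 0.02*10.5728 = 1.1101
Step 2: grad_x = 2*2*4.3906 = 17.5624, grad_y = 2*4*1.1101 = 8.8812
  x_2 = 4.3906 - 0.02*17.5624 = 4.0394
  y_2 = 1.1101 - 0.02*8.8812 = 0.9325
Step 3: grad_x = 2*2*4.0394 = 16.1574, grad_y = 2*4*0.9325 = 7.4602
  x_3 = 4.0394 - 0.02*16.1574 = 3.7162
  y_3 = 0.9325 - 0.02*7.4602 = 0.7833
Step 4: grad_x = 2*2*3.7162 = 14.8648, grad_y = 2*4*0.7833 = 6.2665
  x_4 = 3.7162 - 0.02*14.8648 = 3.4189
  y_4 = 0.7833 - 0.02*6.2665 = 0.658
f(3.4189, 0.658) = 2*3.4189^2 + 4*0.658^2 = 25.1097


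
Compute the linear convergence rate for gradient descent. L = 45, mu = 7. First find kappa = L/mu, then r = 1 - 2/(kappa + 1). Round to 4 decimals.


Step 1: Compute the condition number.
kappa = L/mu = 45/7 = 6.4286
Step 2: Compute the convergence rate.
r = 1 - 2/(kappa + 1) = 1 - 2*mu/(L + mu) = (L - mu)/(L + mu) = 38/52 = 0.7308


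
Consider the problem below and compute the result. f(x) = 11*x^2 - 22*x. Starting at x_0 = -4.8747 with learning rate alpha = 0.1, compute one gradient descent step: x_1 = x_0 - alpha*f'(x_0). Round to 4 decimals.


We compute the gradient at x_0 and apply the update.
f'(x) = 22*x - 22
f'(-4.8747) = 22*-4.8747 - 22 = -129.2434
x_1 = -4.8747 - 0.1*-129.2434 = 8.0496


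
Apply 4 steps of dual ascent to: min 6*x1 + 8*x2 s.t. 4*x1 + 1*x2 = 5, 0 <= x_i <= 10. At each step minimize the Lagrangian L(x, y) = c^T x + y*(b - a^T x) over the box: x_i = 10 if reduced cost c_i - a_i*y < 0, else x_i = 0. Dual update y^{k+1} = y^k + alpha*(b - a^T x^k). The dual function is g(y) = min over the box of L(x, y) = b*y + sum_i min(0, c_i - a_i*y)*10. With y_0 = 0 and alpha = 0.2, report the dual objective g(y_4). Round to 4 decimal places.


Dual ascent for LP: min 6*x1 + 8*x2, 4*x1 + 1*x2 = 5, 0 <= x_i <= 10
Step 1: y^k = 0.0, reduced costs: (6.0, 8.0)
  x^k = (0.0, 0.0), subgradient = b - a^T x = 5.0
  y^{k+1} = 0.0 + 0.2*5.0 = 1.0
Step 2: y^k = 1.0, reduced costs: (2.0, 7.0)
  x^k = (0.0, 0.0), subgradient = b - a^T x = 5.0
  y^{k+1} = 1.0 + 0.2*5.0 = 2.0
Step 3: y^k = 2.0, reduced costs: (-2.0, 6.0)
  x^k = (10.0, 0.0), subgradient = b - a^T x = -35.0
  y^{k+1} = 2.0 + 0.2*-35.0 = -5.0
Step 4: y^k = -5.0, reduced costs: (26.0, 13.0)
  x^k = (0.0, 0.0), subgradient = b - a^T x = 5.0
  y^{k+1} = -5.0 + 0.2*5.0 = -4.0
Dual objective at y_4 = -4.0: reduced costs (22.0, 12.0), box minimizer x = (0.0, 0.0)
g(y_4) = b*y + (c1 - a1*y)*x1 + (c2 - a2*y)*x2 = 5*(-4.0) + 22.0*0.0 + 12.0*0.0 = -20.0 + 0.0 + 0.0 = -20.0


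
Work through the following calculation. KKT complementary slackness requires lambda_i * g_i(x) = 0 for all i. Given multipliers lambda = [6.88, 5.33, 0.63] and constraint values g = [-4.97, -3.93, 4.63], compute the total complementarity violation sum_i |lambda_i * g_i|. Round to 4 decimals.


KKT complementary slackness check:
lambda_1 * g_1 = 6.88 * -4.97 = -34.1936
lambda_2 * g_2 = 5.33 * -3.93 = -20.9469
lambda_3 * g_3 = 0.63 * 4.63 = 2.9169
Total violation = 34.1936 + 20.9469 + 2.9169 = 58.0574


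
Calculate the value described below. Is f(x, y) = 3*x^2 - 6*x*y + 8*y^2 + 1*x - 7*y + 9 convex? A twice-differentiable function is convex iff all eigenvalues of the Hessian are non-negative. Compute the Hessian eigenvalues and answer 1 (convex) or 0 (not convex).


The Hessian of f(x,y) = 3*x^2 - 6*x*y + 8*y^2 + 1*x - 7*y + 9 is:
H = [[6, -6], [-6, 16]]
Trace = 6 + 16 = 22
Determinant = 6*16 - (-6)^2 = 60
Discriminant = (22)^2 - 4*60 = 244.0
Eigenvalues: lambda_1 = 3.1898, lambda_2 = 18.8102
The function is convex.

1


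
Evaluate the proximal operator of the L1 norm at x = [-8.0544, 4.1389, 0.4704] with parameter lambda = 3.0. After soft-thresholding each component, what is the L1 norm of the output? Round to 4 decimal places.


Soft-thresholding with lambda = 3.0:
prox(-8.0544) = sign(-8.0544)*max(|-8.0544| - 3.0, 0) = -5.0544
prox(4.1389) = sign(4.1389)*max(|4.1389| - 3.0, 0) = 1.1389
prox(0.4704) = sign(0.4704)*max(|0.4704| - 3.0, 0) = 0.0
prox(x) = [-5.0544, 1.1389, 0.0]
||prox(x)||_1 = 5.0544 + 1.1389 + 0.0 = 6.1933


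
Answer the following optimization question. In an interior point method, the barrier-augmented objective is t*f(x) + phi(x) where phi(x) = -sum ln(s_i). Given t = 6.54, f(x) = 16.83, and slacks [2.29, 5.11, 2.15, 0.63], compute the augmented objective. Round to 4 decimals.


Step 1: Compute log-barrier.
ln values: [0.8286, 1.6312, 0.7655, -0.462]
phi = -(0.8286 + 1.6312 + 0.7655 - 0.462) = -2.7632
Step 2: Compute augmented objective.
t*f(x) = 6.54*16.83 = 110.0682
Total = 110.0682 - 2.7632 = 107.305


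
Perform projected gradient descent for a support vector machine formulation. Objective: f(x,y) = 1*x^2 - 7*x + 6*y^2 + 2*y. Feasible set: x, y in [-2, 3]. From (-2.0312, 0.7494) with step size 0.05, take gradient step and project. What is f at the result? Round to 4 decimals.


Step 1: Compute gradient at (-2.0312, 0.7494).
grad_x = 2*1*-2.0312 - 7 = -11.0624
grad_y = 2*6*0.7494 + 2 = 10.9928
Step 2: Gradient step.
x_raw = -2.0312 - 0.05*-11.0624 = -1.4781
y_raw = 0.7494 - 0.05*10.9928 = 0.1998
Step 3: Project onto [-2, 3].
x_proj = clip(-1.4781) = -1.4781
y_proj = clip(0.1998) = 0.1998
Step 4: Evaluate f.
f(-1.4781, 0.1998) = 13.1702


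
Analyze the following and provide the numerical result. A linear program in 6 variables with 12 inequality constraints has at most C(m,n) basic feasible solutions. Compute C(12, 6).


Each vertex corresponds to some choice of n active constraints out of m, so the number of vertices is at most C(m, n) = m! / (n!(m-n)!).
m = 12, n = 6
Numerator: 12 * 11 * 10 * 9 * 8 * 7
Denominator: 6! = 720
C(12, 6) = 924


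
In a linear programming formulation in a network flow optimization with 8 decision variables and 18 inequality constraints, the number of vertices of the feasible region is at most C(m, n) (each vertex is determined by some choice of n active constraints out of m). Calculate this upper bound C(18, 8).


Each vertex corresponds to some choice of n active constraints out of m, so the number of vertices is at most C(m, n) = m! / (n!(m-n)!).
m = 18, n = 8
Numerator: 18 * 17 * 16 * 15 * 14 * 13 * 12 * 11
Denominator: 8! = 40320
C(18, 8) = 43758


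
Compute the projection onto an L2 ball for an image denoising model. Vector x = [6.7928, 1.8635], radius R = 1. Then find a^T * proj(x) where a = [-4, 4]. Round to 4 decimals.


Step 1: Compute ||x|| (intermediates to 6 decimals).
||x|| = sqrt(6.7928^2 + 1.8635^2) = 7.043775
Step 2: Project.
Since ||x|| > R, scale = R/||x|| = 1/7.043775 = 0.141969, proj(x) = scale * x
proj(x) = [0.964367, 0.264559]
Step 3: Dot product.
a^T * proj(x) = -4*0.964367 + 4*0.264559 = -2.7992


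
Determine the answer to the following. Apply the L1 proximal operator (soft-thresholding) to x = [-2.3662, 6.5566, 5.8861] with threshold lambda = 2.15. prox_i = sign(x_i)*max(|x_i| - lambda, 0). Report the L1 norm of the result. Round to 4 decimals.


Soft-thresholding with lambda = 2.15:
prox(-2.3662) = sign(-2.3662)*max(|-2.3662| - 2.15, 0) = -0.2162
prox(6.5566) = sign(6.5566)*max(|6.5566| - 2.15, 0) = 4.4066
prox(5.8861) = sign(5.8861)*max(|5.8861| - 2.15, 0) = 3.7361
prox(x) = [-0.2162, 4.4066, 3.7361]
||prox(x)||_1 = 0.2162 + 4.4066 + 3.7361 = 8.3589


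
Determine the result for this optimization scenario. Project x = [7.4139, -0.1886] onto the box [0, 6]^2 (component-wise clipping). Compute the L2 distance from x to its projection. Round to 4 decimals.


Project each component onto [0, 6].
clip(7.4139) = 6.0, clip(-0.1886) = 0.0
Projection = [6.0, 0.0]
Squared diffs: [1.9991, 0.0356]
Distance = sqrt(2.0347) = 1.4264


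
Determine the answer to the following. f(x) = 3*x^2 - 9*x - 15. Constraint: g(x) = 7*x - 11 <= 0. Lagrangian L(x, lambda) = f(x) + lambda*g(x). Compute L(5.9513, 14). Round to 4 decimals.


Step 1: Evaluate f(x).
f(5.9513) = 3*5.9513^2 - 9*5.9513 - 15 = 37.6922
Step 2: Evaluate g(x).
g(5.9513) = 7*5.9513 - 11 = 30.6591
Step 3: Compute Lagrangian.
L = 37.6922 + 14*30.6591 = 466.9196


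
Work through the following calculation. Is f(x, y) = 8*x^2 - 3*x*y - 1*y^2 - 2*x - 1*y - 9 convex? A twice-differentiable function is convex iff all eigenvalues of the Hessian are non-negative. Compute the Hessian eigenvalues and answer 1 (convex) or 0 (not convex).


The Hessian of f(x,y) = 8*x^2 - 3*x*y - 1*y^2 - 2*x - 1*y - 9 is:
H = [[16, -3], [-3, -2]]
Trace = 16 - 2 = 14
Determinant = 16*-2 - (-3)^2 = -41
Discriminant = (14)^2 - 4*-41 = 360.0
Eigenvalues: lambda_1 = -2.4868, lambda_2 = 16.4868
The function is not convex.

0


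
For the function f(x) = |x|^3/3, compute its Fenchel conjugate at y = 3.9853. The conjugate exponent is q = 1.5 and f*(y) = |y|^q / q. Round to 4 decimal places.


The conjugate exponent q satisfies 1/p + 1/q = 1.
p = 3, so q = 3/(3 - 1) = 1.5
|y|^q = 3.9853^1.5 = 7.9559
f*(3.9853) = 7.9559 / 1.5 = 5.304


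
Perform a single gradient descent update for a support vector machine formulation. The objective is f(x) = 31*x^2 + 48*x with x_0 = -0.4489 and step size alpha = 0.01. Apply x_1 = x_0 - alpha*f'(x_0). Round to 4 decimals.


We compute the gradient at x_0 and apply the update.
f'(x) = 62*x + 48
f'(-0.4489) = 62*-0.4489 + 48 = 20.1682
x_1 = -0.4489 - 0.01*20.1682 = -0.6506


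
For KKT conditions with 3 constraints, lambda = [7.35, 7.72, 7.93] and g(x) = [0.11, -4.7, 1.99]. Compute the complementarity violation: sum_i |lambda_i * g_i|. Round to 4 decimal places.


KKT complementary slackness check:
lambda_1 * g_1 = 7.35 * 0.11 = 0.8085
lambda_2 * g_2 = 7.72 * -4.7 = -36.284
lambda_3 * g_3 = 7.93 * 1.99 = 15.7807
Total violation = 0.8085 + 36.284 + 15.7807 = 52.8732


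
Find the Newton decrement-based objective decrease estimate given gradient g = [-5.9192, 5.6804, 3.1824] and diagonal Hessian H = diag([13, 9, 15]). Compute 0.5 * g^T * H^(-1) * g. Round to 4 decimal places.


Step 1: H is diagonal, so H^(-1) * g = [-0.4553, 0.6312, 0.2122].
Step 2: g^T H^(-1) g = sum_i g_i^2 / H_ii
  = (-5.9192)^2/13 + (5.6804)^2/9 + (3.1824)^2/15
  = 2.6951 + 3.5852 + 0.6752 = 6.9555
Step 3: Objective decrease = 0.5 * g^T H^(-1) g = 3.4778


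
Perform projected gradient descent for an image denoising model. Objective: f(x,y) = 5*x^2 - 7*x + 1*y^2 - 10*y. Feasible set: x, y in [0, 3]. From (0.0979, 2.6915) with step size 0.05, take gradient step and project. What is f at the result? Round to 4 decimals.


Step 1: Compute gradient at (0.0979, 2.6915).
grad_x = 2*5*0.0979 - 7 = -6.021
grad_y = 2*1*2.6915 - 10 = -4.617
Step 2: Gradient step.
x_raw = 0.0979 - 0.05*-6.021 = 0.399
y_raw = 2.6915 - 0.05*-4.617 = 2.9224
Step 3: Project onto [0, 3].
x_proj = clip(0.399) = 0.399
y_proj = clip(2.9224) = 2.9224
Step 4: Evaluate f.
f(0.399, 2.9224) = -22.6802


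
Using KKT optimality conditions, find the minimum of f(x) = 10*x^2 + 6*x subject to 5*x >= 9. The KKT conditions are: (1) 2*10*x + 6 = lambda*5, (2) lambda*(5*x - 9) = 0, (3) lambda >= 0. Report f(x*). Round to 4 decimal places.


Step 1: Try lambda = 0 (constraint inactive).
x_unc = -6/(2*10) = -0.3
Check: 5*-0.3 = -1.5 < 9 -- violated!
Step 2: Constraint must be active: 5*x = 9
x* = 9/5 = 1.8
lambda = (2*10*1.8 + 6)/5 = 8.4
Step 3: Compute optimal value.
f(x*) = 10*1.8^2 + 6*1.8 = 43.2


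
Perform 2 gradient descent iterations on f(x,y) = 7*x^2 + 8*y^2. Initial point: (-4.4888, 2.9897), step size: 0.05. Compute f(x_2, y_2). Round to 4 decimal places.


Gradient descent on f(x,y) = 7*x^2 + 8*y^2.
Starting point: (-4.4888, 2.9897), alpha = 0.05
Step 1: grad_x = 2*7*-4.4888 = -62.8432, grad_y = 2*8*2.9897 = 47.8352
  x_1 = -4.4888 - 0.05*-62.8432 = -1.3466
  y_1 = 2.9897 - 0.05*47.8352 = 0.5979
Step 2: grad_x = 2*7*-1.3466 = -18.853, grad_y = 2*8*0.5979 = 9.567
  x_2 = -1.3466 - 0.05*-18.853 = -0.404
  y_2 = 0.5979 - 0.05*9.567 = 0.1196
f(-0.404, 0.1196) = 7*(-0.404)^2 + 8*0.1196^2 = 1.2569


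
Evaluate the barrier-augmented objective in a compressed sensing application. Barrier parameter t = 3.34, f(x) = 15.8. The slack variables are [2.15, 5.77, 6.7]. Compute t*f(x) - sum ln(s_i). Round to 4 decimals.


Step 1: Compute log-barrier.
ln values: [0.7655, 1.7527, 1.9021]
phi = -(0.7655 + 1.7527 + 1.9021) = -4.4202
Step 2: Compute augmented objective.
t*f(x) = 3.34*15.8 = 52.772
Total = 52.772 - 4.4202 = 48.3518


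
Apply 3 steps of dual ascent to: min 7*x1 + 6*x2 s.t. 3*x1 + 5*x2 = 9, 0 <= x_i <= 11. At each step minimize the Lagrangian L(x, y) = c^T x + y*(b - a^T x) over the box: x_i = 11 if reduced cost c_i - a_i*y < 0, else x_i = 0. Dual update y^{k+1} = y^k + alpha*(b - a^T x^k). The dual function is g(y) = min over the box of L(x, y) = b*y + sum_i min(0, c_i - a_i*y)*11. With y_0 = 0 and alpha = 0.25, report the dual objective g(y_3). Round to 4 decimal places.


Dual ascent for LP: min 7*x1 + 6*x2, 3*x1 + 5*x2 = 9, 0 <= x_i <= 11
Step 1: y^k = 0.0, reduced costs: (7.0, 6.0)
  x^k = (0.0, 0.0), subgradient = b - a^T x = 9.0
  y^{k+1} = 0.0 + 0.25*9.0 = 2.25
Step 2: y^k = 2.25, reduced costs: (0.25, -5.25)
  x^k = (0.0, 11.0), subgradient = b - a^T x = -46.0
  y^{k+1} = 2.25 + 0.25*-46.0 = -9.25
Step 3: y^k = -9.25, reduced costs: (34.75, 52.25)
  x^k = (0.0, 0.0), subgradient = b - a^T x = 9.0
  y^{k+1} = -9.25 + 0.25*9.0 = -7.0
Dual objective at y_3 = -7.0: reduced costs (28.0, 41.0), box minimizer x = (0.0, 0.0)
g(y_3) = b*y + (c1 - a1*y)*x1 + (c2 - a2*y)*x2 = 9*(-7.0) + 28.0*0.0 + 41.0*0.0 = -63.0 + 0.0 + 0.0 = -63.0


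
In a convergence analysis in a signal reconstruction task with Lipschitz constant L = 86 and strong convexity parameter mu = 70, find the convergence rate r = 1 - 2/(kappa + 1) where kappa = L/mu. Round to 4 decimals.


Step 1: Compute the condition number.
kappa = L/mu = 86/70 = 1.2286
Step 2: Compute the convergence rate.
r = 1 - 2/(kappa + 1) = 1 - 2*mu/(L + mu) = (L - mu)/(L + mu) = 16/156 = 0.1026


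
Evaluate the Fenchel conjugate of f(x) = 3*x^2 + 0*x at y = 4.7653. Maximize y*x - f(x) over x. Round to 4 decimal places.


f*(y) = sup_x {y*x - a*x^2 - b*x} = sup_x {(y-b)*x - a*x^2}
FOC: (y - b) - 2a*x = 0 => x* = (y - b)/(2a)
x* = (4.7653 - 0)/(2*3) = 0.7942
f*(4.7653) = (y-b)^2/(4a) = (4.7653 - 0)^2/(4*3)
= 22.7081/12 = 1.8923


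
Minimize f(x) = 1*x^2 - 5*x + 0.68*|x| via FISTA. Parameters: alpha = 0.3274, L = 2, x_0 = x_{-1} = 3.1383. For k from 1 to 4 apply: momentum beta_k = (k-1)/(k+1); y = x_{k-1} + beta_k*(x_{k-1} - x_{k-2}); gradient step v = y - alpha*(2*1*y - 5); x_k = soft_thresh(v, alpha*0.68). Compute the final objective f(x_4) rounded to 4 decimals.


FISTA on f(x) = 1*x^2 - 5*x + 0.68*|x|
L = 2, alpha = 0.3274
Iteration 1: beta = 0.0, y = 3.1383 + 0.0*(3.1383 - 3.1383) = 3.1383
  grad(y) = 1.2766, v = y - alpha*grad = 2.7203
  prox(v) = soft_thresh(2.7203, 0.2226) = 2.4977
Iteration 2: beta = 0.3333, y = 2.4977 + 0.3333*(2.4977 - 3.1383) = 2.2842
  grad(y) = -0.4316, v = y - alpha*grad = 2.4255
  prox(v) = soft_thresh(2.4255, 0.2226) = 2.2029
Iteration 3: beta = 0.5, y = 2.2029 + 0.5*(2.2029 - 2.4977) = 2.0554
  grad(y) = -0.8891, v = y - alpha*grad = 2.3465
  prox(v) = soft_thresh(2.3465, 0.2226) = 2.1239
Iteration 4: beta = 0.6, y = 2.1239 + 0.6*(2.1239 - 2.2029) = 2.0765
  grad(y) = -0.8469, v = y - alpha*grad = 2.3538
  prox(v) = soft_thresh(2.3538, 0.2226) = 2.1312
f(x_4) = 1*2.1312^2 - 5*2.1312 + 0.68*|2.1312| = -4.6648


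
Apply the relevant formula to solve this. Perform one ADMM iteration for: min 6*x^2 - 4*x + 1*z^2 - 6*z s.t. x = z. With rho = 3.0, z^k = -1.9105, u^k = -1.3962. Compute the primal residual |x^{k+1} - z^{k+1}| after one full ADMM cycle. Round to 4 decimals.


ADMM iteration with rho = 3.0, z^k = -1.9105, u^k = -1.3962
Step 1: x-update.
Minimize 6*x^2 - 4*x + (3.0/2)*(x + 1.9105 - 1.3962)^2
FOC: (2*6 + 3.0)*x = 4 + 3.0*(-1.9105 + 1.3962)
x^{k+1} = 0.1638
Step 2: z-update.
Minimize 1*z^2 - 6*z + (3.0/2)*(0.1638 - z - 1.3962)^2
FOC: (2*1 + 3.0)*z = 6 + 3.0*(0.1638 - 1.3962)
z^{k+1} = 0.4606
Step 3: u-update.
u^{k+1} = -1.3962 + 0.1638 - 0.4606 = -1.693
Step 4: Primal residual = |0.1638 - 0.4606| = 0.2968


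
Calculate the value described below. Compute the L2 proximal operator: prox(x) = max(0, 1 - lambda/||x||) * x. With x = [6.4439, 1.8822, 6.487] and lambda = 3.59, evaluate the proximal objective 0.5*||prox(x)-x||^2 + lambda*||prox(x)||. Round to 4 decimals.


Step 1: Compute ||x||.
||x|| = 9.3353
Step 2: Compute scaling factor.
scale = max(0, 1 - 3.59/9.3353) = 0.6154
Step 3: prox(x) = [3.9658, 1.1584, 3.9923]
||prox(x)|| = 5.7453
Step 4: Proximal objective.
0.5*||prox-x||^2 = 6.4441
lambda*||prox|| = 20.6256
Total = 27.0697


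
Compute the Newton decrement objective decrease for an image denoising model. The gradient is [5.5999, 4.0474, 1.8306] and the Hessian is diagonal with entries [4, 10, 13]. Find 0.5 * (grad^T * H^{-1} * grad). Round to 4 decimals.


Step 1: H is diagonal, so H^(-1) * g = [1.4, 0.4047, 0.1408].
Step 2: g^T H^(-1) g = sum_i g_i^2 / H_ii
  = (5.5999)^2/4 + (4.0474)^2/10 + (1.8306)^2/13
  = 7.8397 + 1.6381 + 0.2578 = 9.7356
Step 3: Objective decrease = 0.5 * g^T H^(-1) g = 4.8678


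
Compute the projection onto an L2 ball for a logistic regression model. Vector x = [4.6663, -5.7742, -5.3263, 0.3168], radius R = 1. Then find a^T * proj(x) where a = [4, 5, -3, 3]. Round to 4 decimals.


Step 1: Compute ||x|| (intermediates to 6 decimals).
||x|| = sqrt(4.6663^2 + (-5.7742)^2 + (-5.3263)^2 + 0.3168^2) = 9.142515
Step 2: Project.
Since ||x|| > R, scale = R/||x|| = 1/9.142515 = 0.109379, proj(x) = scale * x
proj(x) = [0.510395, -0.631576, -0.582585, 0.034651]
Step 3: Dot product.
a^T * proj(x) = 4*0.510395 + 5*(-0.631576) - 3*(-0.582585) + 3*0.034651 = 0.7354


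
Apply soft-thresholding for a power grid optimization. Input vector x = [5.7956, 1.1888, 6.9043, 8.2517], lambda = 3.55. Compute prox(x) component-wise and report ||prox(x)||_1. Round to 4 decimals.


Soft-thresholding with lambda = 3.55:
prox(5.7956) = sign(5.7956)*max(|5.7956| - 3.55, 0) = 2.2456
prox(1.1888) = sign(1.1888)*max(|1.1888| - 3.55, 0) = 0.0
prox(6.9043) = sign(6.9043)*max(|6.9043| - 3.55, 0) = 3.3543
prox(8.2517) = sign(8.2517)*max(|8.2517| - 3.55, 0) = 4.7017
prox(x) = [2.2456, 0.0, 3.3543, 4.7017]
||prox(x)||_1 = 2.2456 + 0.0 + 3.3543 + 4.7017 = 10.3016


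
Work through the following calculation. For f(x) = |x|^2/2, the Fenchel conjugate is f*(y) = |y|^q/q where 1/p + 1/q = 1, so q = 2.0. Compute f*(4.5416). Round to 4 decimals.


The conjugate exponent q satisfies 1/p + 1/q = 1.
p = 2, so q = 2/(2 - 1) = 2.0
|y|^q = 4.5416^2.0 = 20.6261
f*(4.5416) = 20.6261 / 2.0 = 10.3131


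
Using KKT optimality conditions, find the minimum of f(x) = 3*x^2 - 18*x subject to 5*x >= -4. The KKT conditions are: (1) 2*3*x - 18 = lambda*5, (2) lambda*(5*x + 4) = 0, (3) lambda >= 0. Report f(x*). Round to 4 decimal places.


Step 1: Try lambda = 0 (constraint inactive).
Stationarity: 2*3*x - 18 = 0
x* = 18/(2*3) = 3.0
Check constraint: 5*3.0 = 15.0 >= -4 -- satisfied.
Step 2: Compute optimal value.
f(x*) = 3*3.0^2 - 18*3.0 = -27.0


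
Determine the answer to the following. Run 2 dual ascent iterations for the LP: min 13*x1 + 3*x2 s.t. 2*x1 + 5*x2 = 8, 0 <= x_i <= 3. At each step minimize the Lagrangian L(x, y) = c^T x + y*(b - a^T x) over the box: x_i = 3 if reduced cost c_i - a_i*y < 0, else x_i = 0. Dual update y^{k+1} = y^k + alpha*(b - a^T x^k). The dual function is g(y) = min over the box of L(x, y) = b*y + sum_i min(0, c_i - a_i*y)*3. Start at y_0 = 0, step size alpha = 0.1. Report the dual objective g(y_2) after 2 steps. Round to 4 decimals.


Dual ascent for LP: min 13*x1 + 3*x2, 2*x1 + 5*x2 = 8, 0 <= x_i <= 3
Step 1: y^k = 0.0, reduced costs: (13.0, 3.0)
  x^k = (0.0, 0.0), subgradient = b - a^T x = 8.0
  y^{k+1} = 0.0 + 0.1*8.0 = 0.8
Step 2: y^k = 0.8, reduced costs: (11.4, -1.0)
  x^k = (0.0, 3.0), subgradient = b - a^T x = -7.0
  y^{k+1} = 0.8 + 0.1*-7.0 = 0.1
Dual objective at y_2 = 0.1: reduced costs (12.8, 2.5), box minimizer x = (0.0, 0.0)
g(y_2) = b*y + (c1 - a1*y)*x1 + (c2 - a2*y)*x2 = 8*0.1 + 12.8*0.0 + 2.5*0.0 = 0.8 + 0.0 + 0.0 = 0.8


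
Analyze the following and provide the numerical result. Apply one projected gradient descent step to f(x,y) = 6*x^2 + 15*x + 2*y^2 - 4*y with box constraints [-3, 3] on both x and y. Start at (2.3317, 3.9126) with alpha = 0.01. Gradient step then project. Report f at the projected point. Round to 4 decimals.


Step 1: Compute gradient at (2.3317, 3.9126).
grad_x = 2*6*2.3317 + 15 = 42.9804
grad_y = 2*2*3.9126 - 4 = 11.6504
Step 2: Gradient step.
x_raw = 2.3317 - 0.01*42.9804 = 1.9019
y_raw = 3.9126 - 0.01*11.6504 = 3.7961
Step 3: Project onto [-3, 3].
x_proj = clip(1.9019) = 1.9019
y_proj = clip(3.7961) = 3.0
Step 4: Evaluate f.
f(1.9019, 3.0) = 56.2317


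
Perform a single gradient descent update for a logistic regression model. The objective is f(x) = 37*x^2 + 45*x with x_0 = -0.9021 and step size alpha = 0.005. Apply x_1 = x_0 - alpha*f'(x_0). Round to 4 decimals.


We compute the gradient at x_0 and apply the update.
f'(x) = 74*x + 45
f'(-0.9021) = 74*-0.9021 + 45 = -21.7554
x_1 = -0.9021 - 0.005*-21.7554 = -0.7933


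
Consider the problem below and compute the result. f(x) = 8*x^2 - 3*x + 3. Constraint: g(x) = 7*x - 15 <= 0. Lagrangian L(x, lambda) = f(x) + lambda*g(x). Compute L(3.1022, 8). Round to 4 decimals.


Step 1: Evaluate f(x).
f(3.1022) = 8*3.1022^2 - 3*3.1022 + 3 = 70.6826
Step 2: Evaluate g(x).
g(3.1022) = 7*3.1022 - 15 = 6.7154
Step 3: Compute Lagrangian.
L = 70.6826 + 8*6.7154 = 124.4058


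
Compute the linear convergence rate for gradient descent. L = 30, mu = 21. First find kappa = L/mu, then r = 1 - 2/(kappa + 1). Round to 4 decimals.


Step 1: Compute the condition number.
kappa = L/mu = 30/21 = 1.4286
Step 2: Compute the convergence rate.
r = 1 - 2/(kappa + 1) = 1 - 2*mu/(L + mu) = (L - mu)/(L + mu) = 9/51 = 0.1765


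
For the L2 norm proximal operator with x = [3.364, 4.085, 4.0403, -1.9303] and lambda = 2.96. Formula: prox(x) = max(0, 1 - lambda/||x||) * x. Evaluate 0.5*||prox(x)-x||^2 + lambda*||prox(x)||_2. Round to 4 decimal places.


Step 1: Compute ||x||.
||x|| = 6.9321
Step 2: Compute scaling factor.
scale = max(0, 1 - 2.96/6.9321) = 0.573
Step 3: prox(x) = [1.9276, 2.3407, 2.3151, -1.1061]
||prox(x)|| = 3.9721
Step 4: Proximal objective.
0.5*||prox-x||^2 = 4.3808
lambda*||prox|| = 11.7574
Total = 16.1382


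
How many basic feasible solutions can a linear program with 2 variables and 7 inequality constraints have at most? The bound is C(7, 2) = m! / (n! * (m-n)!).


Each vertex corresponds to some choice of n active constraints out of m, so the number of vertices is at most C(m, n) = m! / (n!(m-n)!).
m = 7, n = 2
Numerator: 7 * 6
Denominator: 2! = 2
C(7, 2) = 21


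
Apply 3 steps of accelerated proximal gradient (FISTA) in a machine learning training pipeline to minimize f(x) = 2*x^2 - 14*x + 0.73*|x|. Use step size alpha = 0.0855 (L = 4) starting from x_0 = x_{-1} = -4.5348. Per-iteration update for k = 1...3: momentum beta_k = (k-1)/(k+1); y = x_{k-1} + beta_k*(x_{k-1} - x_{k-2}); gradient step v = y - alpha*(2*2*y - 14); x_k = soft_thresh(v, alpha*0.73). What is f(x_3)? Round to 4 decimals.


FISTA on f(x) = 2*x^2 - 14*x + 0.73*|x|
L = 4, alpha = 0.0855
Iteration 1: beta = 0.0, y = -4.5348 + 0.0*(-4.5348 + 4.5348) = -4.5348
  grad(y) = -32.1392, v = y - alpha*grad = -1.7869
  prox(v) = soft_thresh(-1.7869, 0.0624) = -1.7245
Iteration 2: beta = 0.3333, y = -1.7245 + 0.3333*(-1.7245 + 4.5348) = -0.7877
  grad(y) = -17.1508, v = y - alpha*grad = 0.6787
  prox(v) = soft_thresh(0.6787, 0.0624) = 0.6163
Iteration 3: beta = 0.5, y = 0.6163 + 0.5*(0.6163 + 1.7245) = 1.7866
  grad(y) = -6.8534, v = y - alpha*grad = 2.3726
  prox(v) = soft_thresh(2.3726, 0.0624) = 2.3102
f(x_3) = 2*2.3102^2 - 14*2.3102 + 0.73*|2.3102| = -19.9823


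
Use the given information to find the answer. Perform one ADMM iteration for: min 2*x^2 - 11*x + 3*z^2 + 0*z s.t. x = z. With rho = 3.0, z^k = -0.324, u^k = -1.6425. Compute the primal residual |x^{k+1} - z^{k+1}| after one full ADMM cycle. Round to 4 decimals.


ADMM iteration with rho = 3.0, z^k = -0.324, u^k = -1.6425
Step 1: x-update.
Minimize 2*x^2 - 11*x + (3.0/2)*(x + 0.324 - 1.6425)^2
FOC: (2*2 + 3.0)*x = 11 + 3.0*(-0.324 + 1.6425)
x^{k+1} = 2.1365
Step 2: z-update.
Minimize 3*z^2 + 0*z + (3.0/2)*(2.1365 - z - 1.6425)^2
FOC: (2*3 + 3.0)*z = 0 + 3.0*(2.1365 - 1.6425)
z^{k+1} = 0.1647
Step 3: u-update.
u^{k+1} = -1.6425 + 2.1365 - 0.1647 = 0.3293
Step 4: Primal residual = |2.1365 - 0.1647| = 1.9718
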